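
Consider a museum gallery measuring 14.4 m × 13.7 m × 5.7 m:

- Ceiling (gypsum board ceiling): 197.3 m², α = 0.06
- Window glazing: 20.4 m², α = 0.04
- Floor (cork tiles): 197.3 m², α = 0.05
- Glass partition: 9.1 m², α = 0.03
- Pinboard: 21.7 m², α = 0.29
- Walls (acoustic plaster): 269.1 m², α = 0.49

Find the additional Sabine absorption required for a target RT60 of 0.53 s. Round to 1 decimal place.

Equivalent absorption area: A₁ = 197.3·0.06 + 20.4·0.04 + 197.3·0.05 + 9.1·0.03 + 21.7·0.29 + 269.1·0.49 = 160.944 m².
V = 1124.496 m³. Required absorption A₂ = 0.161 × 1124.496 / 0.53 = 341.592 sabins.
Additional absorption ΔA = 341.592 − 160.944 = 180.6 sabins.

180.6 sabins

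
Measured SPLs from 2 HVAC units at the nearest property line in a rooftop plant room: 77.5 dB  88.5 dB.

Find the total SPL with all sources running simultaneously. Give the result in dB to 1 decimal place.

88.8 dB

Σ 10^(Lᵢ/10) = 7.642e+08.
Combined level = 10 log₁₀(7.642e+08) = 88.8 dB.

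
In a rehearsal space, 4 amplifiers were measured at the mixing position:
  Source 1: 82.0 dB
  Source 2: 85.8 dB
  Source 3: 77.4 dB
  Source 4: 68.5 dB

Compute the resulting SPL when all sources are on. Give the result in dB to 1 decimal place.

87.8 dB

Converting to relative power and adding: 10^(82.0/10) + 10^(85.8/10) + 10^(77.4/10) + 10^(68.5/10) = 6.007e+08.
L_total = 10·log₁₀(6.007e+08) = 87.8 dB.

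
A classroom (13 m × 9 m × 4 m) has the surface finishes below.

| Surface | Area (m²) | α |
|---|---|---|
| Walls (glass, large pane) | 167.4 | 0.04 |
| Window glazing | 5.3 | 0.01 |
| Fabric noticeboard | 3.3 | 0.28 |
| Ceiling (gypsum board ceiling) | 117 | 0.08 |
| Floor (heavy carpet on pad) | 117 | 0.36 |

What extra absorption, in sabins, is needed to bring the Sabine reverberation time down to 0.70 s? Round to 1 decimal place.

Equivalent absorption area: A₁ = 167.4*0.04 + 5.3*0.01 + 3.3*0.28 + 117*0.08 + 117*0.36 = 59.153 m².
V = 468 m³. Required absorption A₂ = 0.161 × 468 / 0.70 = 107.640 sabins.
Additional absorption ΔA = 107.640 − 59.153 = 48.5 sabins.

48.5 sabins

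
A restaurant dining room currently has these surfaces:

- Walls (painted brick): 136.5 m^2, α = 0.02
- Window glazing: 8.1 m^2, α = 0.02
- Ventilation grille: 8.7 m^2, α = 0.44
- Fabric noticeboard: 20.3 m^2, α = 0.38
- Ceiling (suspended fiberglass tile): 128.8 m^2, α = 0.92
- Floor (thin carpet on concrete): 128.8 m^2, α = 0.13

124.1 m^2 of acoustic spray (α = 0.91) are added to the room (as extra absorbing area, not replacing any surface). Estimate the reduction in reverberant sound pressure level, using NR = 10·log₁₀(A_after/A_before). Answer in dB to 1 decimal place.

Equivalent absorption area: A_before = 136.5*0.02 + 8.1*0.02 + 8.7*0.44 + 20.3*0.38 + 128.8*0.92 + 128.8*0.13 = 149.674 m^2.
Added absorption = 124.1 × 0.91 = 112.931 sabins.
New total A_after = 262.605 sabins.
Reduction = 10 log₁₀(A_after/A_before) = 10 log₁₀(1.7545) = 2.4 dB.

2.4 dB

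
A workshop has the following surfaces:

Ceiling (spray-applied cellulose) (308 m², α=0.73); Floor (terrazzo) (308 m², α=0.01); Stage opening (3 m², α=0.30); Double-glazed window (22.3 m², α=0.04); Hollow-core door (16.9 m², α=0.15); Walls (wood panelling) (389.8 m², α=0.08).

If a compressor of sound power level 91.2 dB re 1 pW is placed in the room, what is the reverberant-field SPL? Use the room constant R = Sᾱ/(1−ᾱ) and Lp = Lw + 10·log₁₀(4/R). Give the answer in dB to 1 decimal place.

71.8 dB

Σ(Sᵢαᵢ) = 308·0.73 + 308·0.01 + 3·0.30 + 22.3·0.04 + 16.9·0.15 + 389.8·0.08 = 263.431; total area S = 1048.0 m².
ᾱ = 263.431/1048.0 = 0.2514; R = Sᾱ/(1−ᾱ) = 263.431/(1−0.2514) = 351.898 m².
Lp = 91.2 + 10·log₁₀(4/351.898) = 91.2 + (-19.44) = 71.8 dB.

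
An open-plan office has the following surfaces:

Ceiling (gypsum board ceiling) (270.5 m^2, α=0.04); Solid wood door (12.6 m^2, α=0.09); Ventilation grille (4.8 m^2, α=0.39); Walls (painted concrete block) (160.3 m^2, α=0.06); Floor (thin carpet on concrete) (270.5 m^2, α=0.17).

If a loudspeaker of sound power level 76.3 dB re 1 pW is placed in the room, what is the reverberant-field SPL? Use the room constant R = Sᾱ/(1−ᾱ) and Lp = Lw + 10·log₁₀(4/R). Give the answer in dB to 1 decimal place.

Σ(Sᵢαᵢ) = 270.5·0.04 + 12.6·0.09 + 4.8·0.39 + 160.3·0.06 + 270.5·0.17 = 69.429; total area S = 718.7 m^2.
ᾱ = 69.429/718.7 = 0.0966; R = Sᾱ/(1−ᾱ) = 69.429/(1−0.0966) = 76.853 m^2.
Lp = Lw + 10 log₁₀(4/R) = 76.3 -12.84 = 63.5 dB.

63.5 dB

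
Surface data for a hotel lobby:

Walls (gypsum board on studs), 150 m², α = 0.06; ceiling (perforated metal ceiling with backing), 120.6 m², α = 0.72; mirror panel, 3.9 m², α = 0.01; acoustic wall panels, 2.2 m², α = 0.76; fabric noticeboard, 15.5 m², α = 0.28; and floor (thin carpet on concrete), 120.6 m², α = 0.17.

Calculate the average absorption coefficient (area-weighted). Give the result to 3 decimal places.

0.296

S = Σ Sᵢ = 150 + 120.6 + 3.9 + 2.2 + 15.5 + 120.6 = 412.8 m².
Σ(Sᵢαᵢ) = 150·0.06 + 120.6·0.72 + 3.9·0.01 + 2.2·0.76 + 15.5·0.28 + 120.6·0.17 = 122.385.
ᾱ = A/S = 0.296.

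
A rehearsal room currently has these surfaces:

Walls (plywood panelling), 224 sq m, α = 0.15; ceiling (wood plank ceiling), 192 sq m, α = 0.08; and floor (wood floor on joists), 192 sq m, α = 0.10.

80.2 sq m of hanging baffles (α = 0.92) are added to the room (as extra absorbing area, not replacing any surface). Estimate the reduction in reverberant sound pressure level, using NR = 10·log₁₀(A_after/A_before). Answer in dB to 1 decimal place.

Total absorption A_before = 224*0.15 + 192*0.08 + 192*0.10
  = 33.600 + 15.360 + 19.200 = 68.160 sq m sabins.
Treatment contributes 80.2·0.92 = 73.784 sabins.
A_after = 68.160 + 73.784 = 141.944 sabins.
Reduction = 10 log₁₀(A_after/A_before) = 10 log₁₀(2.0825) = 3.2 dB.

3.2 dB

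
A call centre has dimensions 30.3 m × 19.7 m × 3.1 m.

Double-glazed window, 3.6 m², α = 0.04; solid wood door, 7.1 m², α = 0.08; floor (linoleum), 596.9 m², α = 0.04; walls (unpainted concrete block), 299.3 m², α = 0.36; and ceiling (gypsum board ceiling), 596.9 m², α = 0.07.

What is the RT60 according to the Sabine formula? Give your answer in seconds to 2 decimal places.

Equivalent absorption area: A = 3.6·0.04 + 7.1·0.08 + 596.9·0.04 + 299.3·0.36 + 596.9·0.07 = 174.119 m².
V = 30.3·19.7·3.1 = 1850.421 m³.
Sabine: RT60 = 0.161 × 1850.421 / 174.119 = 1.71 s.

1.71 s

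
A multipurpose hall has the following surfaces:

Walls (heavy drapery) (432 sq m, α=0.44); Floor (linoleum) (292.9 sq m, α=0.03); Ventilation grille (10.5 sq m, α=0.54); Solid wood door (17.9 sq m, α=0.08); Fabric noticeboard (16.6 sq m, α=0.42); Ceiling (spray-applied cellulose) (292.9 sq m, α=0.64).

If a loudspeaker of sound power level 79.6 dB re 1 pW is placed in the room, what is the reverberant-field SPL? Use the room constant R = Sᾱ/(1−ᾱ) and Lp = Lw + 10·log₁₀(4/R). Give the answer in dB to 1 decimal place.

Σ(Sᵢαᵢ) = 432×0.44 + 292.9×0.03 + 10.5×0.54 + 17.9×0.08 + 16.6×0.42 + 292.9×0.64 = 400.397; total area S = 1062.8 sq m.
ᾱ = 0.3767, so room constant R = A/(1−ᾱ) = 642.382 sq m.
Lp = Lw + 10 log₁₀(4/R) = 79.6 -22.06 = 57.5 dB.

57.5 dB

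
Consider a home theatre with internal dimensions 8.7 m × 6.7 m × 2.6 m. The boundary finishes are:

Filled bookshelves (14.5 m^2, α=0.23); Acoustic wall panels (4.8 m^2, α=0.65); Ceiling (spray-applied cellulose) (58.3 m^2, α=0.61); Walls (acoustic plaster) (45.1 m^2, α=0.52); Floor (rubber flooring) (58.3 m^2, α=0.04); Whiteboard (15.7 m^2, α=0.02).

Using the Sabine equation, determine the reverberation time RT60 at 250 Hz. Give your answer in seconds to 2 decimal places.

0.36 sec

A = Σ Sᵢαᵢ = 14.5×0.23 + 4.8×0.65 + 58.3×0.61 + 45.1×0.52 + 58.3×0.04 + 15.7×0.02 = 68.116 sabins.
V = 8.7·6.7·2.6 = 151.554 m³.
T = 0.161 V/A = 0.161·151.554/68.116 = 0.36 s.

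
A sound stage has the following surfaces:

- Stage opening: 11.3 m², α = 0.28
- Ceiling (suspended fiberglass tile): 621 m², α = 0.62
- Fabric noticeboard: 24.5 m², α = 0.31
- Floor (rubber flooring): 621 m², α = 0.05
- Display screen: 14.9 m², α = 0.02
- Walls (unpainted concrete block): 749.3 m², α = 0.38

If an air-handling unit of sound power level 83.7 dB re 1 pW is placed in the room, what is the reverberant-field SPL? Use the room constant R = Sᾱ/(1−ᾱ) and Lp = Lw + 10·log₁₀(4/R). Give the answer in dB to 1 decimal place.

A = 711.861 sabins; S = 2042.0 m².
ᾱ = 0.3486, so room constant R = A/(1−ᾱ) = 1092.817 m².
Lp = Lw + 10 log₁₀(4/R) = 83.7 -24.36 = 59.3 dB.

59.3 dB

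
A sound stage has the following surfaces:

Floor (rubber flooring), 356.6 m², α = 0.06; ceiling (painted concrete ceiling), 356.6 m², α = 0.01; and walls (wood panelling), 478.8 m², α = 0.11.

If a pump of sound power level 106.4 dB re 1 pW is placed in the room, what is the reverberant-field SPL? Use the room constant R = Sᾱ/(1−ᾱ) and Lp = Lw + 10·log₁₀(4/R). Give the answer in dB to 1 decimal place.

A = 77.630 sabins; S = 1192.0 m².
ᾱ = 0.0651, so room constant R = A/(1−ᾱ) = 83.036 m².
Lp = Lw + 10 log₁₀(4/R) = 106.4 -13.17 = 93.2 dB.

93.2 dB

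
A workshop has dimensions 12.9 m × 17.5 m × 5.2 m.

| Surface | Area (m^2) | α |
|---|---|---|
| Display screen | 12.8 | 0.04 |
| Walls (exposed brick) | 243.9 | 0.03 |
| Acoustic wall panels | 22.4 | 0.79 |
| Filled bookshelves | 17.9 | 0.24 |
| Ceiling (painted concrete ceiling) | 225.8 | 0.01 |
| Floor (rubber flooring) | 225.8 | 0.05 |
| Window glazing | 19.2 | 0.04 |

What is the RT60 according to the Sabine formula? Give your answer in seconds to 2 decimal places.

4.28 s

Equivalent absorption area: A = 12.8*0.04 + 243.9*0.03 + 22.4*0.79 + 17.9*0.24 + 225.8*0.01 + 225.8*0.05 + 19.2*0.04 = 44.137 m^2.
V = 12.9·17.5·5.2 = 1173.9 m³.
Sabine: RT60 = 0.161 × 1173.9 / 44.137 = 4.28 s.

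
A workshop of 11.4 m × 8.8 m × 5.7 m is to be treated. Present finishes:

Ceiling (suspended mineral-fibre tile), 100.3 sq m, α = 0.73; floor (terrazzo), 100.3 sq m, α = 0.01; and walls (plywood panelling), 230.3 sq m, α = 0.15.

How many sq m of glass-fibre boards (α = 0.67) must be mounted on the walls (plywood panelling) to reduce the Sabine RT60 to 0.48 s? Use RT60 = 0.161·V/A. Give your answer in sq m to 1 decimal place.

159.7

Equivalent absorption area: A₁ = 100.3*0.73 + 100.3*0.01 + 230.3*0.15 = 108.767 sq m.
V = 571.824 m³. Target absorption A₂ = 0.161 × 571.824 / 0.48 = 191.799 sabins.
Absorption to add: 191.799 − 108.767 = 83.032 sabins.
Each sq m of panel replacing the walls (plywood panelling) adds (0.67 − 0.15) = 0.52 sabins.
Area = ΔA/Δα = 83.032/0.52 = 159.7 sq m.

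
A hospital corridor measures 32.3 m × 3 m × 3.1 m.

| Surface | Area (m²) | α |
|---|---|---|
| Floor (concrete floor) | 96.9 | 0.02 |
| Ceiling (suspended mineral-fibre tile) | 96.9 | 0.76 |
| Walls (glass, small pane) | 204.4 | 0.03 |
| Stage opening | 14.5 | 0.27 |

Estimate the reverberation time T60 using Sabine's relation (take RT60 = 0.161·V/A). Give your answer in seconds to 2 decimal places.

0.56 seconds

Equivalent absorption area: A = 96.9×0.02 + 96.9×0.76 + 204.4×0.03 + 14.5×0.27 = 85.629 m².
Volume V = 32.3 × 3 × 3.1 = 300.39 m³.
T = 0.161 V/A = 0.161·300.39/85.629 = 0.56 s.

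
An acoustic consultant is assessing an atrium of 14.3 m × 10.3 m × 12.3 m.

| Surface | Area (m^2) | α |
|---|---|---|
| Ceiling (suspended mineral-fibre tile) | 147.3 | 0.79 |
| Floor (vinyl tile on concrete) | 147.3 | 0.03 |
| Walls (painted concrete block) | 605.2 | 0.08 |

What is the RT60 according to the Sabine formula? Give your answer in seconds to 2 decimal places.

Summing Sᵢαᵢ: 116.367 + 4.419 + 48.416 → A = 169.202 sabins.
Room volume: 1811.667 m³.
RT60 = 0.161 · V / A = 0.161 × 1811.667 / 169.202 = 1.72 s.

1.72 seconds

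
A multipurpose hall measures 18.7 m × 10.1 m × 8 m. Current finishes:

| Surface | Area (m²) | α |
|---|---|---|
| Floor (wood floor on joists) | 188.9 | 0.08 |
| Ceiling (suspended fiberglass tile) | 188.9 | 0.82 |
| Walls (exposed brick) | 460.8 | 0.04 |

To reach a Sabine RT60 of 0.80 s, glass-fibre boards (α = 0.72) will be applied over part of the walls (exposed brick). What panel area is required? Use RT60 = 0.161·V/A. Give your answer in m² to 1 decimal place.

A₁ = Σ Sᵢαᵢ = 188.9×0.08 + 188.9×0.82 + 460.8×0.04 = 188.442 sabins.
V = 1510.96 m³. Target absorption A₂ = 0.161 × 1510.96 / 0.80 = 304.081 sabins.
Absorption to add: 304.081 − 188.442 = 115.639 sabins.
Each m² of panel replacing the walls (exposed brick) adds (0.72 − 0.04) = 0.68 sabins.
Area = ΔA/Δα = 115.639/0.68 = 170.1 m².

170.1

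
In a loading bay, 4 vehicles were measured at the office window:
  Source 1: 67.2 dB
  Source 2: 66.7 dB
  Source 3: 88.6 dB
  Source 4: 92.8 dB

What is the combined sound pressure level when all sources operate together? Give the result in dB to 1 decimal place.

94.2 dB

Sum in the linear (power) domain: Σ 10^(Lᵢ/10) = 10^(67.2/10) + 10^(66.7/10) + 10^(88.6/10) + 10^(92.8/10) = 2.64e+09.
Combined level = 10 log₁₀(2.64e+09) = 94.2 dB.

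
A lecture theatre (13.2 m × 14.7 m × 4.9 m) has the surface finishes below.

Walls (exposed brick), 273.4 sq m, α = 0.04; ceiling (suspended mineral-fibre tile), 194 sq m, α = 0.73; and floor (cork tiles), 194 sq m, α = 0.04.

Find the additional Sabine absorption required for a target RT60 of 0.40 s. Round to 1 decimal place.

222.4 sabins

A₁ = Σ Sᵢαᵢ = 273.4×0.04 + 194×0.73 + 194×0.04 = 160.316 sabins.
V = 950.796 m³. Required absorption A₂ = 0.161 × 950.796 / 0.40 = 382.695 sabins.
ΔA = A₂ − A₁ = 382.695 − 160.316 = 222.4 sabins.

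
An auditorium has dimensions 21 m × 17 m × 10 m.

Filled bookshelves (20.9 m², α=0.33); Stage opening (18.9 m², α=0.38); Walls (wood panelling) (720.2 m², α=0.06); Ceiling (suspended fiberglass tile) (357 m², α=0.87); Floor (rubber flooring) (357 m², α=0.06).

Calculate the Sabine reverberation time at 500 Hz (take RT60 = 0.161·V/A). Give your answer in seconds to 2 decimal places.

1.48 seconds

Total absorption A = 20.9×0.33 + 18.9×0.38 + 720.2×0.06 + 357×0.87 + 357×0.06
  = 6.897 + 7.182 + 43.212 + 310.590 + 21.420 = 389.301 m² sabins.
V = 21·17·10 = 3570 m³.
Sabine: RT60 = 0.161 × 3570 / 389.301 = 1.48 s.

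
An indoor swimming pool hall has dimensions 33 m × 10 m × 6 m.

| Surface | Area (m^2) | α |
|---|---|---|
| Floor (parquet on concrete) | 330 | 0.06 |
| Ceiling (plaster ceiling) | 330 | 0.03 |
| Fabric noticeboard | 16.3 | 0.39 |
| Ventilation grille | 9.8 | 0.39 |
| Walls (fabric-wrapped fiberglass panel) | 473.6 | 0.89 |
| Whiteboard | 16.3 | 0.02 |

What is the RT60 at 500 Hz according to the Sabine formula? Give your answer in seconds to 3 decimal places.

0.690 seconds

Summing Sᵢαᵢ: 19.800 + 9.900 + 6.357 + 3.822 + 421.504 + 0.326 → A = 461.709 sabins.
Room volume: 1980 m³.
RT60 = 0.161 · V / A = 0.161 × 1980 / 461.709 = 0.690 s.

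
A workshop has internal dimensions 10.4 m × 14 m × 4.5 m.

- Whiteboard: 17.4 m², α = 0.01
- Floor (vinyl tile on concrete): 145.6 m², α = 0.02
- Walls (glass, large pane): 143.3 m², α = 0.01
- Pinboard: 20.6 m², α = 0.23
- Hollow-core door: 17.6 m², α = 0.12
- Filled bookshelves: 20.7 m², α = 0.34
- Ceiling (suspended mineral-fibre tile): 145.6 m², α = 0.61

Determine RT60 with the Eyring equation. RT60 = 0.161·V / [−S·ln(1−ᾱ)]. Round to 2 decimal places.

0.88 sec

S = Σ Sᵢ = 510.8 m².
Absorption A = 17.4·0.01 + 145.6·0.02 + 143.3·0.01 + 20.6·0.23 + 17.6·0.12 + 20.7·0.34 + 145.6·0.61 = 107.223 sabins.
ᾱ = 107.223 / 510.8 = 0.2099.
Eyring denominator: −S ln(1−ᾱ) = 120.342.
V = 10.4 × 14 × 4.5 = 655.2 m³.
RT60 = 0.161 × 655.2 / 120.342 = 0.88 s.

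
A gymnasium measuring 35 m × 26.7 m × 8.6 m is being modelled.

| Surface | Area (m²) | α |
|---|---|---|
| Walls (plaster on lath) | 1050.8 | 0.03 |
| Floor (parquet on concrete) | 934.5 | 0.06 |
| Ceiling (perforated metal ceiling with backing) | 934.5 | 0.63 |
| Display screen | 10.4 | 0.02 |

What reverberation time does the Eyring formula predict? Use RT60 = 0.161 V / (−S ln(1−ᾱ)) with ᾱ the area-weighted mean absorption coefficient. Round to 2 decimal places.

Total surface area S = 1050.8 + 934.5 + 934.5 + 10.4 = 2930.2 m².
Absorption A = 1050.8·0.03 + 934.5·0.06 + 934.5·0.63 + 10.4·0.02 = 676.537 sabins.
Mean coefficient ᾱ = A/S = 0.2309.
Eyring denominator: −S ln(1−ᾱ) = 769.278.
V = 35 × 26.7 × 8.6 = 8036.7 m³.
T = 0.161·V/[−S·ln(1−ᾱ)] = 0.161·8036.7/769.278 = 1.68 s.

1.68 seconds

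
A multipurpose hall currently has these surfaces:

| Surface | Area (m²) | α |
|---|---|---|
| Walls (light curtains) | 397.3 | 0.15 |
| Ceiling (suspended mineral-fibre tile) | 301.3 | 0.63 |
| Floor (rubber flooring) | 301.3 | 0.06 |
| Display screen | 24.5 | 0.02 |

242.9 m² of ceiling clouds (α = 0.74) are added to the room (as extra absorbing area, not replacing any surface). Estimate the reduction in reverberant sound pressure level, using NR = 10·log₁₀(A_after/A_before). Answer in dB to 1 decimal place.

2.2 dB

A_before = Σ Sᵢαᵢ = 397.3·0.15 + 301.3·0.63 + 301.3·0.06 + 24.5·0.02 = 267.982 sabins.
Treatment contributes 242.9·0.74 = 179.746 sabins.
A_after = 267.982 + 179.746 = 447.728 sabins.
Reduction = 10 log₁₀(A_after/A_before) = 10 log₁₀(1.6707) = 2.2 dB.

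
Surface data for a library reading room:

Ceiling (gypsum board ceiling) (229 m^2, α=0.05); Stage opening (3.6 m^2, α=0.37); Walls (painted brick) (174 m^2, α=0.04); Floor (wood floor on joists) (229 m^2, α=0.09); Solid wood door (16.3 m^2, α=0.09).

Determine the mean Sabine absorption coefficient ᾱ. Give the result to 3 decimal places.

Total surface area S = 651.9 m^2.
Σ(Sᵢαᵢ) = 229·0.05 + 3.6·0.37 + 174·0.04 + 229·0.09 + 16.3·0.09 = 41.819.
ᾱ = 41.819 / 651.9 = 0.064.

0.064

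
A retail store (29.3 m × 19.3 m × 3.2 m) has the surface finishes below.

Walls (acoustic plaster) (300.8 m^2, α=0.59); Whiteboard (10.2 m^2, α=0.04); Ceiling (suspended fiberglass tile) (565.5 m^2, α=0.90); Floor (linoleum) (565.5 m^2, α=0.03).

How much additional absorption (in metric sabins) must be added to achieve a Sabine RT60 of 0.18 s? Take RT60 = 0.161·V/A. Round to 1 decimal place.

A₁ = Σ Sᵢαᵢ = 300.8*0.59 + 10.2*0.04 + 565.5*0.90 + 565.5*0.03 = 703.795 sabins.
Target A₂ = 0.161·1809.568/0.18 = 1618.558 sabins (V = 1809.568 m³).
Additional absorption ΔA = 1618.558 − 703.795 = 914.8 sabins.

914.8 sabins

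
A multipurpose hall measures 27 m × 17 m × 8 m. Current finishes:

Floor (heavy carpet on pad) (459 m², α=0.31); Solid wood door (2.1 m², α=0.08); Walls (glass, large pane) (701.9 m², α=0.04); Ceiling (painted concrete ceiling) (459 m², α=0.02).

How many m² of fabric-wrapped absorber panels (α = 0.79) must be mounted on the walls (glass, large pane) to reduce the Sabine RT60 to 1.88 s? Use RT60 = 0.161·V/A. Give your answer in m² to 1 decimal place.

Summing Sᵢαᵢ: 142.290 + 0.168 + 28.076 + 9.180 → A₁ = 179.714 sabins.
V = 3672 m³. Target absorption A₂ = 0.161 × 3672 / 1.88 = 314.464 sabins.
Absorption to add: 314.464 − 179.714 = 134.750 sabins.
Net gain per m²: Δα = 0.79 − 0.04 = 0.75.
Area = ΔA/Δα = 134.750/0.75 = 179.7 m².

179.7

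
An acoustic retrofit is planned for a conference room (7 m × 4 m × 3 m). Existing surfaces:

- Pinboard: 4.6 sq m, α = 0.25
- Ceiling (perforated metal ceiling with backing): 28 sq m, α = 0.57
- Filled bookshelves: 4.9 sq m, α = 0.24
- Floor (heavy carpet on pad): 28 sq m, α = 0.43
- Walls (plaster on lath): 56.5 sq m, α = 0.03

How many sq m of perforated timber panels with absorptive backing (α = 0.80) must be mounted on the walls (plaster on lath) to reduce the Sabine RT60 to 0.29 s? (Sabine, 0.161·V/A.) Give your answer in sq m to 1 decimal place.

19.0

A₁ = Σ Sᵢαᵢ = 4.6·0.25 + 28·0.57 + 4.9·0.24 + 28·0.43 + 56.5·0.03 = 32.021 sabins.
Required A₂ = 0.161·84/0.29 = 46.634 sabins.
ΔA needed = 46.634 − 32.021 = 14.613 sabins.
Each sq m of panel replacing the walls (plaster on lath) adds (0.80 − 0.03) = 0.77 sabins.
Area = ΔA/Δα = 14.613/0.77 = 19.0 sq m.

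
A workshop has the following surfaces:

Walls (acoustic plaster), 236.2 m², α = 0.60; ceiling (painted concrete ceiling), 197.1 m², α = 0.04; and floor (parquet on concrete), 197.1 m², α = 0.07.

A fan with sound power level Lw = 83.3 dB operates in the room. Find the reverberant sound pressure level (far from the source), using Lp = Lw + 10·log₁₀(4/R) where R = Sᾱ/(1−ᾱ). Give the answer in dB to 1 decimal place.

65.9 dB

A = 163.401 sabins; S = 630.4 m².
ᾱ = 163.401/630.4 = 0.2592; R = Sᾱ/(1−ᾱ) = 163.401/(1−0.2592) = 220.574 m².
Lp = 83.3 + 10·log₁₀(4/220.574) = 83.3 + (-17.41) = 65.9 dB.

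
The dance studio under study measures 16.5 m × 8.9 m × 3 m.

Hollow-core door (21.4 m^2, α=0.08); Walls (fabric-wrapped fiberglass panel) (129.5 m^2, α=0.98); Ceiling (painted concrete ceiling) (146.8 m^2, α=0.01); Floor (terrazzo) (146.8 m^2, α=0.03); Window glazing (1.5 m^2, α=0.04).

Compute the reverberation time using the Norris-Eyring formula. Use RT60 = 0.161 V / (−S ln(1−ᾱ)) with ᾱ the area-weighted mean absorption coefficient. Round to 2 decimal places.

S = Σ Sᵢ = 446.0 m^2.
Σ(Sᵢαᵢ) = 21.4·0.08 + 129.5·0.98 + 146.8·0.01 + 146.8·0.03 + 1.5·0.04 = 134.554.
ᾱ = 134.554 / 446.0 = 0.3017.
Eyring denominator: −S ln(1−ᾱ) = 160.161.
V = 16.5 × 8.9 × 3 = 440.55 m³.
T = 0.161·V/[−S·ln(1−ᾱ)] = 0.161·440.55/160.161 = 0.44 s.

0.44 seconds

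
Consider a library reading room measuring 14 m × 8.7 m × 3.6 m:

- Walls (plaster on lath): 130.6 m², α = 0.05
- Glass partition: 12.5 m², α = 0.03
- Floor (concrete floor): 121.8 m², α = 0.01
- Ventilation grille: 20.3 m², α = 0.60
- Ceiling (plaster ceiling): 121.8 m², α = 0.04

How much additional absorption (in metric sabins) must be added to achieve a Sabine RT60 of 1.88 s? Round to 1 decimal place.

Summing Sᵢαᵢ: 6.530 + 0.375 + 1.218 + 12.180 + 4.872 → A₁ = 25.175 sabins.
Target A₂ = 0.161·438.48/1.88 = 37.551 sabins (V = 438.48 m³).
Shortfall: 37.551 − 25.175 = 12.4 sabins.

12.4 sabins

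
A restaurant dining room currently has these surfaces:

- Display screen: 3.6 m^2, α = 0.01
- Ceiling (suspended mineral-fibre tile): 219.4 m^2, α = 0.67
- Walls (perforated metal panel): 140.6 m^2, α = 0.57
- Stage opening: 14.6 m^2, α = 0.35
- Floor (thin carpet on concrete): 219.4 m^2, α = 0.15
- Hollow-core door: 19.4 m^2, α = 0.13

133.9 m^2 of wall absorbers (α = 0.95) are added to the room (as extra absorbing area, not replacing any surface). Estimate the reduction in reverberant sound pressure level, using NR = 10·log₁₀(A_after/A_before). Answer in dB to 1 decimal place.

Total absorption A_before = 3.6*0.01 + 219.4*0.67 + 140.6*0.57 + 14.6*0.35 + 219.4*0.15 + 19.4*0.13
  = 0.036 + 146.998 + 80.142 + 5.110 + 32.910 + 2.522 = 267.718 m^2 sabins.
Treatment contributes 133.9·0.95 = 127.205 sabins.
New total A_after = 394.923 sabins.
NR = 10·log₁₀(394.923/267.718) = 1.7 dB.

1.7 dB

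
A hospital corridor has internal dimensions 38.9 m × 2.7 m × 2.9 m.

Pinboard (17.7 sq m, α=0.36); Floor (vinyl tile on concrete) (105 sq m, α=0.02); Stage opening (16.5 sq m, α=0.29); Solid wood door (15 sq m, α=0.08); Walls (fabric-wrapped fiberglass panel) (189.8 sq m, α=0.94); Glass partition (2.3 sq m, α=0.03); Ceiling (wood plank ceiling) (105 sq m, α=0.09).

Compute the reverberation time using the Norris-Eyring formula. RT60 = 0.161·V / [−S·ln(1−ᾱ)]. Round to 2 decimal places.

Total surface area S = 17.7 + 105 + 16.5 + 15 + 189.8 + 2.3 + 105 = 451.3 sq m.
Σ(Sᵢαᵢ) = 17.7×0.36 + 105×0.02 + 16.5×0.29 + 15×0.08 + 189.8×0.94 + 2.3×0.03 + 105×0.09 = 202.388.
ᾱ = 202.388 / 451.3 = 0.4485.
Eyring denominator: −S ln(1−ᾱ) = 268.575.
V = 38.9 × 2.7 × 2.9 = 304.587 m³.
T = 0.161·V/[−S·ln(1−ᾱ)] = 0.161·304.587/268.575 = 0.18 s.

0.18 seconds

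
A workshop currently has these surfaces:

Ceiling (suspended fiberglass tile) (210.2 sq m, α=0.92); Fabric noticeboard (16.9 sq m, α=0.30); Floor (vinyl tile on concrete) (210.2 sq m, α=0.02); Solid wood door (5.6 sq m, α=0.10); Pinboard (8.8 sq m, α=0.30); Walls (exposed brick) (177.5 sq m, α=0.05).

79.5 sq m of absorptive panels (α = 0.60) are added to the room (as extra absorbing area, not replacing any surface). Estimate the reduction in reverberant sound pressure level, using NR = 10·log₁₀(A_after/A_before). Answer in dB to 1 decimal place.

Equivalent absorption area: A_before = 210.2×0.92 + 16.9×0.30 + 210.2×0.02 + 5.6×0.10 + 8.8×0.30 + 177.5×0.05 = 214.733 sq m.
Added absorption = 79.5 × 0.60 = 47.700 sabins.
New total A_after = 262.433 sabins.
NR = 10·log₁₀(262.433/214.733) = 0.9 dB.

0.9 dB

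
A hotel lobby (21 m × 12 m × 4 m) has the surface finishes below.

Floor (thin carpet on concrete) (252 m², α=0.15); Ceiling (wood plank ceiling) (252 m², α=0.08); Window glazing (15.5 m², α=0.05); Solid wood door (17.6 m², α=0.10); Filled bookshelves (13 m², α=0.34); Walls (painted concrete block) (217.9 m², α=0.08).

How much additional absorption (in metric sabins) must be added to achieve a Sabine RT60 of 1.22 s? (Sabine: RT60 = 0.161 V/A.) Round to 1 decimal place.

Equivalent absorption area: A₁ = 252·0.15 + 252·0.08 + 15.5·0.05 + 17.6·0.10 + 13·0.34 + 217.9·0.08 = 82.347 m².
For T = 1.22 s, need A₂ = 0.161·V/T = 0.161·1008/1.22 = 133.023 sabins.
ΔA = A₂ − A₁ = 133.023 − 82.347 = 50.7 sabins.

50.7 sabins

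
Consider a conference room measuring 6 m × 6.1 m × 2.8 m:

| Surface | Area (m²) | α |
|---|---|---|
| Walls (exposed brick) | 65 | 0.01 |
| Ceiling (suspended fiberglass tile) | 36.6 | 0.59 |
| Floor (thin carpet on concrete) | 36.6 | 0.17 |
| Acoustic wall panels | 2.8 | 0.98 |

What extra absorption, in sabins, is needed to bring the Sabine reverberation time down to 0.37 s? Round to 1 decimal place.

13.4 sabins

Total absorption A₁ = 65·0.01 + 36.6·0.59 + 36.6·0.17 + 2.8·0.98
  = 0.650 + 21.594 + 6.222 + 2.744 = 31.210 m² sabins.
For T = 0.37 s, need A₂ = 0.161·V/T = 0.161·102.48/0.37 = 44.593 sabins.
ΔA = A₂ − A₁ = 44.593 − 31.210 = 13.4 sabins.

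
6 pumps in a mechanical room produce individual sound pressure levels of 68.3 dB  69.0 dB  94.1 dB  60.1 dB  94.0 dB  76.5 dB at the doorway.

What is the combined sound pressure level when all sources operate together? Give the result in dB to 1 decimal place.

Σ 10^(Lᵢ/10) = 5.143e+09.
L_total = 10·log₁₀(5.143e+09) = 97.1 dB.

97.1 dB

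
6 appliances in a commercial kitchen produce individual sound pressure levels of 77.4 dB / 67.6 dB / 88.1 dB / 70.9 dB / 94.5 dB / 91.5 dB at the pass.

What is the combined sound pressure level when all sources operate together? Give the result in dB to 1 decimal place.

96.9 dB

Converting to relative power and adding: 10^(77.4/10) + 10^(67.6/10) + 10^(88.1/10) + 10^(70.9/10) + 10^(94.5/10) + 10^(91.5/10) = 4.95e+09.
Back to dB: 10·log₁₀ Σ = 96.9 dB.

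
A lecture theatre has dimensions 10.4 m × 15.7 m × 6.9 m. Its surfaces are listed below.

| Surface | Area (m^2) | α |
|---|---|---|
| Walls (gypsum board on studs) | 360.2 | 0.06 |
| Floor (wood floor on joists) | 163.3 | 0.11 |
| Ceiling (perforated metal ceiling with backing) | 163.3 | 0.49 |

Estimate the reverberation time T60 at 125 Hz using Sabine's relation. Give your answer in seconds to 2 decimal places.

A = Σ Sᵢαᵢ = 360.2×0.06 + 163.3×0.11 + 163.3×0.49 = 119.592 sabins.
Room volume: 1126.632 m³.
Sabine: RT60 = 0.161 × 1126.632 / 119.592 = 1.52 s.

1.52 sec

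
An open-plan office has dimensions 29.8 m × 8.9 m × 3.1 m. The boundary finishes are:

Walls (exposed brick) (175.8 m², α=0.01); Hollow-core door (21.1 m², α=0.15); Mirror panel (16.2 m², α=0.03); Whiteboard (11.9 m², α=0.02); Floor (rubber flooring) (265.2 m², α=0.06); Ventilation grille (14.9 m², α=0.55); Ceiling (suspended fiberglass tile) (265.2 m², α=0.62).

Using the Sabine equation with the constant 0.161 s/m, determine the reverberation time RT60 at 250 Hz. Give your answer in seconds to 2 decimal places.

0.68 seconds

Equivalent absorption area: A = 175.8×0.01 + 21.1×0.15 + 16.2×0.03 + 11.9×0.02 + 265.2×0.06 + 14.9×0.55 + 265.2×0.62 = 194.178 m².
V = 29.8·8.9·3.1 = 822.182 m³.
RT60 = 0.161 · V / A = 0.161 × 822.182 / 194.178 = 0.68 s.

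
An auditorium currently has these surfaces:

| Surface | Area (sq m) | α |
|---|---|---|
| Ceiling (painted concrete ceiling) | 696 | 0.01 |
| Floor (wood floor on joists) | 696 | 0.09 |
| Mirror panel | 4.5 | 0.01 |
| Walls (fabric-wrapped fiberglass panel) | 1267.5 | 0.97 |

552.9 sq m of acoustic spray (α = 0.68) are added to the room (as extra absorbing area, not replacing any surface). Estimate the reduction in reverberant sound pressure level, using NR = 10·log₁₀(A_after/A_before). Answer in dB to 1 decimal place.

1.1 dB

A_before = Σ Sᵢαᵢ = 696·0.01 + 696·0.09 + 4.5·0.01 + 1267.5·0.97 = 1299.120 sabins.
Added absorption = 552.9 × 0.68 = 375.972 sabins.
New total A_after = 1675.092 sabins.
NR = 10·log₁₀(1675.092/1299.120) = 1.1 dB.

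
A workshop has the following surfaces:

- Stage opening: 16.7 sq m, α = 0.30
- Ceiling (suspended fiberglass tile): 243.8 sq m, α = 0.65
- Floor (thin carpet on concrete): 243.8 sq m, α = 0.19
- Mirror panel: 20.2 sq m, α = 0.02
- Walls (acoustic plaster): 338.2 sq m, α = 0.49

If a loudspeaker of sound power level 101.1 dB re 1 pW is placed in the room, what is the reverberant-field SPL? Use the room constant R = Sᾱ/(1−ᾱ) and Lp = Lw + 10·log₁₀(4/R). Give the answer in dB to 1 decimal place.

78.9 dB

A = 375.924 sabins; S = 862.7 sq m.
ᾱ = 375.924/862.7 = 0.4358; R = Sᾱ/(1−ᾱ) = 375.924/(1−0.4358) = 666.296 sq m.
Lp = 101.1 + 10·log₁₀(4/666.296) = 101.1 + (-22.22) = 78.9 dB.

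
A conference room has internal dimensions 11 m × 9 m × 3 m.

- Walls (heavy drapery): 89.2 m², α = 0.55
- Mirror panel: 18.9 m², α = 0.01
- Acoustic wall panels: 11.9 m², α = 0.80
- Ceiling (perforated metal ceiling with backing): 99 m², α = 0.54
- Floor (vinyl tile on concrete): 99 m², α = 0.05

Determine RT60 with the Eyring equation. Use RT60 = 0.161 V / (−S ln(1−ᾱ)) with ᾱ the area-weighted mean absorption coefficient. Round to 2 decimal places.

0.33 s

S = Σ Sᵢ = 318.0 m².
Absorption A = 89.2·0.55 + 18.9·0.01 + 11.9·0.80 + 99·0.54 + 99·0.05 = 117.179 sabins.
Mean coefficient ᾱ = A/S = 0.3685.
−S·ln(1−ᾱ) = −318.0 × ln(1 − 0.3685) = 146.171.
V = 11 × 9 × 3 = 297 m³.
RT60 = 0.161 × 297 / 146.171 = 0.33 s.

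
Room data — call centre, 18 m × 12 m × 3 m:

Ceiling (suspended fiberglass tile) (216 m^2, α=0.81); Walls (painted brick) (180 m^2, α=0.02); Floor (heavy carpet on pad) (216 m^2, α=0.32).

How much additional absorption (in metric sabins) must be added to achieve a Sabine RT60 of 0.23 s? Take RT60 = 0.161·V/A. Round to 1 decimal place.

205.9 sabins

Equivalent absorption area: A₁ = 216×0.81 + 180×0.02 + 216×0.32 = 247.680 m^2.
For T = 0.23 s, need A₂ = 0.161·V/T = 0.161·648/0.23 = 453.600 sabins.
Additional absorption ΔA = 453.600 − 247.680 = 205.9 sabins.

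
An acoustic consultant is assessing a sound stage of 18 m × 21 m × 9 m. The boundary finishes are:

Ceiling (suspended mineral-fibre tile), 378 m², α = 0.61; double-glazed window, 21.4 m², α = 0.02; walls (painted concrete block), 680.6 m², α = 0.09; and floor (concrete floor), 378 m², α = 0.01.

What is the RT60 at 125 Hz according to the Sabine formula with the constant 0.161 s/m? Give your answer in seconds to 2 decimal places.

Total absorption A = 378*0.61 + 21.4*0.02 + 680.6*0.09 + 378*0.01
  = 230.580 + 0.428 + 61.254 + 3.780 = 296.042 m² sabins.
Volume V = 18 × 21 × 9 = 3402 m³.
Sabine: RT60 = 0.161 × 3402 / 296.042 = 1.85 s.

1.85 sec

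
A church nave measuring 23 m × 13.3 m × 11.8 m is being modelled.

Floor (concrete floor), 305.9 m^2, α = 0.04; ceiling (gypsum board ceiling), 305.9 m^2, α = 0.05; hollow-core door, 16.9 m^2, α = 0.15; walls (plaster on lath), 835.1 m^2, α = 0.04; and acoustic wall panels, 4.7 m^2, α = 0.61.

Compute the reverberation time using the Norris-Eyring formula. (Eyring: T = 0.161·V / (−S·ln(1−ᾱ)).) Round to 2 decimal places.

8.56 seconds

Total surface area S = 305.9 + 305.9 + 16.9 + 835.1 + 4.7 = 1468.5 m^2.
Σ(Sᵢαᵢ) = 305.9×0.04 + 305.9×0.05 + 16.9×0.15 + 835.1×0.04 + 4.7×0.61 = 66.337.
ᾱ = 66.337 / 1468.5 = 0.0452.
−S·ln(1−ᾱ) = −1468.5 × ln(1 − 0.0452) = 67.923.
V = 23 × 13.3 × 11.8 = 3609.62 m³.
T = 0.161·V/[−S·ln(1−ᾱ)] = 0.161·3609.62/67.923 = 8.56 s.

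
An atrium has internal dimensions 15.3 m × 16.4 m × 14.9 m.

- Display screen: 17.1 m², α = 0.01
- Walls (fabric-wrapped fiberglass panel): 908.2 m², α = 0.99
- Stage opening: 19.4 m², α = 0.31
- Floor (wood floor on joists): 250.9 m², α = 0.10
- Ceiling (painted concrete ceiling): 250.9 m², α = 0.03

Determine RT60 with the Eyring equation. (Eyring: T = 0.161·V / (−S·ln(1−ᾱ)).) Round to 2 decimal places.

S = Σ Sᵢ = 1446.5 m².
Σ(Sᵢαᵢ) = 17.1×0.01 + 908.2×0.99 + 19.4×0.31 + 250.9×0.10 + 250.9×0.03 = 937.920.
ᾱ = 937.920 / 1446.5 = 0.6484.
−S·ln(1−ᾱ) = −1446.5 × ln(1 − 0.6484) = 1511.970.
V = 15.3 × 16.4 × 14.9 = 3738.708 m³.
T = 0.161·V/[−S·ln(1−ᾱ)] = 0.161·3738.708/1511.970 = 0.40 s.

0.40 s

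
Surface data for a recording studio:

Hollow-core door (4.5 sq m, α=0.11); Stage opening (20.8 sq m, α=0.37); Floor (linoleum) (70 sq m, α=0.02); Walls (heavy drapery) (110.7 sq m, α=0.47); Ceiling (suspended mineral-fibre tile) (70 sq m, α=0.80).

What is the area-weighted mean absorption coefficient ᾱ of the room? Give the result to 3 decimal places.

S = Σ Sᵢ = 4.5 + 20.8 + 70 + 110.7 + 70 = 276.0 sq m.
Σ(Sᵢαᵢ) = 4.5*0.11 + 20.8*0.37 + 70*0.02 + 110.7*0.47 + 70*0.80 = 117.620.
ᾱ = A/S = 0.426.

0.426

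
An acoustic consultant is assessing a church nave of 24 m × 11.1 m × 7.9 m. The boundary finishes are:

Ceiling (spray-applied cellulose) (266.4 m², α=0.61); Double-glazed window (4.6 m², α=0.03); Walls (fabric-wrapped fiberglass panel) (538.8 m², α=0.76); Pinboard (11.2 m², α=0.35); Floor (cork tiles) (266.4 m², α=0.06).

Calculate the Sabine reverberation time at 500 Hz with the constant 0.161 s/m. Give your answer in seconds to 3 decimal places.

0.572 s

A = Σ Sᵢαᵢ = 266.4·0.61 + 4.6·0.03 + 538.8·0.76 + 11.2·0.35 + 266.4·0.06 = 592.034 sabins.
Volume V = 24 × 11.1 × 7.9 = 2104.56 m³.
T = 0.161 V/A = 0.161·2104.56/592.034 = 0.572 s.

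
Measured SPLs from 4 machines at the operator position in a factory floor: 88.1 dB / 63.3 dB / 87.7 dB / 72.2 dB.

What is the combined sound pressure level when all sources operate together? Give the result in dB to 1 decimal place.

91.0 dB

Converting to relative power and adding: 10^(88.1/10) + 10^(63.3/10) + 10^(87.7/10) + 10^(72.2/10) = 1.253e+09.
Back to dB: 10·log₁₀ Σ = 91.0 dB.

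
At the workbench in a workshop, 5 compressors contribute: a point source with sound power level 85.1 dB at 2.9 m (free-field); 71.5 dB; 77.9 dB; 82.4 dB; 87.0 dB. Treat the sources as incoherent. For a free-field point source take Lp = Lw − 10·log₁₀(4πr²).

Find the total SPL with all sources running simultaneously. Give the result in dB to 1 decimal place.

Source at 2.9 m: Lp = 85.1 − 10·log₁₀(4π·2.9²) = 85.1 − 10·log₁₀(105.683) = 64.9 dB.
Sum in the linear (power) domain: Σ 10^(Lᵢ/10) = 10^(64.9/10) + 10^(71.5/10) + 10^(77.9/10) + 10^(82.4/10) + 10^(87.0/10) = 7.538e+08.
L_total = 10·log₁₀(7.538e+08) = 88.8 dB.

88.8 dB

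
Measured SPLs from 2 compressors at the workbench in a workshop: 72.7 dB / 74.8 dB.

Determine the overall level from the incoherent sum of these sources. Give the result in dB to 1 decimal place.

76.9 dB

Converting to relative power and adding: 10^(72.7/10) + 10^(74.8/10) = 4.882e+07.
Back to dB: 10·log₁₀ Σ = 76.9 dB.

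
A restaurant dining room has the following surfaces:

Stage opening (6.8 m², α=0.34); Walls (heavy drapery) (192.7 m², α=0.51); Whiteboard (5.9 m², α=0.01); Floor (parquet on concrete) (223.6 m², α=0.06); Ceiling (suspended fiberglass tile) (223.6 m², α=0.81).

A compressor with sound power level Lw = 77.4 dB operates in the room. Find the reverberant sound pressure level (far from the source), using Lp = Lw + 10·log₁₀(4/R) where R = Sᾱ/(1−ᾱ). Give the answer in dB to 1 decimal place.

A = 295.180 sabins; S = 652.6 m².
ᾱ = 295.180/652.6 = 0.4523; R = Sᾱ/(1−ᾱ) = 295.180/(1−0.4523) = 538.945 m².
Lp = Lw + 10 log₁₀(4/R) = 77.4 -21.29 = 56.1 dB.

56.1 dB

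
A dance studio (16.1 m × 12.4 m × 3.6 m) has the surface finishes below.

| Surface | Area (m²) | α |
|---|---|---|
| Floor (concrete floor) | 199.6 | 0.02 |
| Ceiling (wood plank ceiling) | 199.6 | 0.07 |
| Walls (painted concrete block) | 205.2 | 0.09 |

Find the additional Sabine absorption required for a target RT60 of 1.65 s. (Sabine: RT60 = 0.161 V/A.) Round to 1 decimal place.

33.7 sabins

A₁ = Σ Sᵢαᵢ = 199.6*0.02 + 199.6*0.07 + 205.2*0.09 = 36.432 sabins.
V = 718.704 m³. Required absorption A₂ = 0.161 × 718.704 / 1.65 = 70.128 sabins.
Additional absorption ΔA = 70.128 − 36.432 = 33.7 sabins.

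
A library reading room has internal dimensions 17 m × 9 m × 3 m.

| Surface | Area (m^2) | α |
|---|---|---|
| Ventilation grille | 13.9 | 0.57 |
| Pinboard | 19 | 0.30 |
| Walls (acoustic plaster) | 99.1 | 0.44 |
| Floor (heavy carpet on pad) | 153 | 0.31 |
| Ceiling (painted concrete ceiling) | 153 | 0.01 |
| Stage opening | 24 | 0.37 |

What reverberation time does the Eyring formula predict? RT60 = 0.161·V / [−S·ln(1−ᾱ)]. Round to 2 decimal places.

0.56 sec

S = Σ Sᵢ = 462.0 m^2.
Absorption A = 13.9·0.57 + 19·0.30 + 99.1·0.44 + 153·0.31 + 153·0.01 + 24·0.37 = 115.067 sabins.
Mean coefficient ᾱ = A/S = 0.2491.
−S·ln(1−ᾱ) = −462.0 × ln(1 − 0.2491) = 132.355.
V = 17 × 9 × 3 = 459 m³.
T = 0.161·V/[−S·ln(1−ᾱ)] = 0.161·459/132.355 = 0.56 s.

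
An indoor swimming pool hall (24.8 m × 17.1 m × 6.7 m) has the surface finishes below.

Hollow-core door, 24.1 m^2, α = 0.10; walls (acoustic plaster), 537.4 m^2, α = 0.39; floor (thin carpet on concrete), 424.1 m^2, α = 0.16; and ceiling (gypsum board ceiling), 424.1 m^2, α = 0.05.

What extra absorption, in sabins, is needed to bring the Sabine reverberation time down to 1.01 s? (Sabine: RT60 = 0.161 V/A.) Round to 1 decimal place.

A₁ = Σ Sᵢαᵢ = 24.1×0.10 + 537.4×0.39 + 424.1×0.16 + 424.1×0.05 = 301.057 sabins.
For T = 1.01 s, need A₂ = 0.161·V/T = 0.161·2841.336/1.01 = 452.926 sabins.
ΔA = A₂ − A₁ = 452.926 − 301.057 = 151.9 sabins.

151.9 sabins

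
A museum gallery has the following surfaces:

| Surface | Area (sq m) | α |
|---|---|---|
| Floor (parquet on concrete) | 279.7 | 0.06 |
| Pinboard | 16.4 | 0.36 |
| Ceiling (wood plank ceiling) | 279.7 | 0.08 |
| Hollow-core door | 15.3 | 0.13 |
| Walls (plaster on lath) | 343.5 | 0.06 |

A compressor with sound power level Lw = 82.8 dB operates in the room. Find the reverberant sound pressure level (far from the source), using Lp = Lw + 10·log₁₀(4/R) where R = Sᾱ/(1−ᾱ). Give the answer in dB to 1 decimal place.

Σ(Sᵢαᵢ) = 279.7·0.06 + 16.4·0.36 + 279.7·0.08 + 15.3·0.13 + 343.5·0.06 = 67.661; total area S = 934.6 sq m.
ᾱ = 0.0724, so room constant R = A/(1−ᾱ) = 72.942 sq m.
Lp = 82.8 + 10·log₁₀(4/72.942) = 82.8 + (-12.61) = 70.2 dB.

70.2 dB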